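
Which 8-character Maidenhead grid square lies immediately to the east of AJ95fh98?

Longitude extended square 9; +1 → 10, wraps to 0, carry into subsquare.
Longitude subsquare f = 5; +1 → 6 = g.
The latitude characters are unchanged.

AJ95gh08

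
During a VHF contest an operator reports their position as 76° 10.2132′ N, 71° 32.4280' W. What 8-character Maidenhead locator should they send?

FQ46fe50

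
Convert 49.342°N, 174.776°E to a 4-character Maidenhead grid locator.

Shift to the Maidenhead origin (180°W, 90°S): lon 354.78, lat 139.34.
Field: lon ⌊354.78/20⌋ = 17 → R; lat ⌊139.34/10⌋ = 13 → N.
Square: lon ⌊14.78/2⌋ = 7; lat ⌊9.34/1⌋ = 9.

RN79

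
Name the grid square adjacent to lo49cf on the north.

Latitude subsquare f = 5; +1 → 6 = g.
The longitude characters are unchanged.

LO49cg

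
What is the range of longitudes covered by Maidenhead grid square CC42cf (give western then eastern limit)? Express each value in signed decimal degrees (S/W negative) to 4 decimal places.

-131.8333, -131.7500

Field C=2, C=2: +2·20° lon, +2·10° lat → SW at lon -140°, lat -70°.
Square 4, 2: +4·2° lon, +2·1° lat → SW at lon -132°, lat -68°.
Subsquare c=2, f=5: +2·0.0833333° lon, +5·0.0416667° lat → SW at lon -131.833°, lat -67.7917°.
Cell spans 0.0833333° lon × 0.0416667° lat.
west -131.8333, east -131.7500.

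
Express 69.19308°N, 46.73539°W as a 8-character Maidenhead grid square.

GP69pe16

Offset from 180°W / 90°S: lon 133.26461°, lat 159.19308°.
Field: 133.26461/20 → 6 → G, 159.19308/10 → 15 → P; chars GP.
Square: 13.26461/2 → 6, 9.19308/1 → 9; chars 69.
Subsquare: 1.26461/0.0833333 → 15 → p, 0.19308/0.0416667 → 4 → e; chars pe.
Extended square: 0.01461/0.00833333 → 1, 0.02641/0.00416667 → 6; chars 16.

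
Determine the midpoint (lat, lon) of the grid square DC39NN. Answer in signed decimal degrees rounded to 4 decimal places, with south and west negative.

Field D=3, C=2: +3·20° lon, +2·10° lat → SW at lon -120°, lat -70°.
Square 3, 9: +3·2° lon, +9·1° lat → SW at lon -114°, lat -61°.
Subsquare n=13, n=13: +13·0.0833333° lon, +13·0.0416667° lat → SW at lon -112.917°, lat -60.4583°.
Cell spans 0.0833333° lon × 0.0416667° lat. Centre is SW corner plus half of each.
latitude -60.4375, longitude -112.8750.

-60.4375, -112.8750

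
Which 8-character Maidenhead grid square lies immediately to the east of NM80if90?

Longitude extended square 9; +1 → 10, wraps to 0, carry into subsquare.
Longitude subsquare i = 8; +1 → 9 = j.
The latitude characters are unchanged.

NM80jf00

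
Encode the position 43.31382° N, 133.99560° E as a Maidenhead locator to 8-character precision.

Shift to the Maidenhead origin (180°W, 90°S): lon 313.99560, lat 133.31382.
Field: 313.99560/20 → 15 → P, 133.31382/10 → 13 → N; chars PN.
Square: 13.99560/2 → 6, 3.31382/1 → 3; chars 63.
Subsquare: 1.99560/0.0833333 → 23 → x, 0.31382/0.0416667 → 7 → h; chars xh.
Extended square: 0.07893/0.00833333 → 9, 0.02215/0.00416667 → 5; chars 95.

PN63xh95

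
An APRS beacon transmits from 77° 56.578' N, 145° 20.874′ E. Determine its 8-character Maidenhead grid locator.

QQ27qw16

Shift to the Maidenhead origin (180°W, 90°S): lon 325.34790, lat 167.94297.
Field: 325.34790/20 → 16 → Q, 167.94297/10 → 16 → Q; chars QQ.
Square: 5.34790/2 → 2, 7.94297/1 → 7; chars 27.
Subsquare: 1.34790/0.0833333 → 16 → q, 0.94297/0.0416667 → 22 → w; chars qw.
Extended square: 0.01457/0.00833333 → 1, 0.02630/0.00416667 → 6; chars 16.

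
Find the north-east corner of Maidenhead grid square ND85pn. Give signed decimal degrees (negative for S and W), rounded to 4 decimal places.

Field N=13, D=3: +13·20° lon, +3·10° lat → SW at lon 80°, lat -60°.
Square 8, 5: +8·2° lon, +5·1° lat → SW at lon 96°, lat -55°.
Subsquare p=15, n=13: +15·0.0833333° lon, +13·0.0416667° lat → SW at lon 97.25°, lat -54.4583°.
Cell spans 0.0833333° lon × 0.0416667° lat. NE corner is SW corner plus one full cell.
latitude -54.4167, longitude 97.3333.

-54.4167, 97.3333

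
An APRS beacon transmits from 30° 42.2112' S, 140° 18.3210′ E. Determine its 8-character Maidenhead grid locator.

QF09dh61

Shift to the Maidenhead origin (180°W, 90°S): lon 320.30535, lat 59.29648.
Field: lon ⌊320.30535/20⌋ = 16 → Q; lat ⌊59.29648/10⌋ = 5 → F.
Square: lon ⌊0.30535/2⌋ = 0; lat ⌊9.29648/1⌋ = 9.
Subsquare: lon ⌊0.30535/0.0833333⌋ = 3 → d; lat ⌊0.29648/0.0416667⌋ = 7 → h.
Extended square: lon ⌊0.05535/0.00833333⌋ = 6; lat ⌊0.00481/0.00416667⌋ = 1.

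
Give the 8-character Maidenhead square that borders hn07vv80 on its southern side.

HN07vu89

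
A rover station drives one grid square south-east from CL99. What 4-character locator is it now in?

Longitude square 9; +1 → 10, wraps to 0, carry into field.
Longitude field C = 2; +1 → 3 = D.
Latitude square 9; −1 → 8.

DL08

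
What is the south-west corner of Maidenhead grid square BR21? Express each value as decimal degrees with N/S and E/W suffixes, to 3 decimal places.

Field B=1, R=17: +1·20° lon, +17·10° lat → SW at lon -160°, lat 80°.
Square 2, 1: +2·2° lon, +1·1° lat → SW at lon -156°, lat 81°.
latitude 81.000° N, longitude 156.000° W.

81.000° N, 156.000° W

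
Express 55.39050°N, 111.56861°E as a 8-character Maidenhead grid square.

OO55sj83

Add 180° to longitude and 90° to latitude: 291.56861, 145.39050.
Field (20°×10°, letters A–R): 291.56861/20 → 14 → O, 145.39050/10 → 14 → O; chars OO.
Square (2°×1°, digits 0–9): 11.56861/2 → 5, 5.39050/1 → 5; chars 55.
Subsquare (5′×2.5′, letters a–x): 1.56861/0.0833333 → 18 → s, 0.39050/0.0416667 → 9 → j; chars sj.
Extended square (30″×15″, digits 0–9): 0.06861/0.00833333 → 8, 0.01550/0.00416667 → 3; chars 83.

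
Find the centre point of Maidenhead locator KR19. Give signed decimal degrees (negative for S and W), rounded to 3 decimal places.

Field K=10, R=17: +10·20° lon, +17·10° lat → SW at lon 20°, lat 80°.
Square 1, 9: +1·2° lon, +9·1° lat → SW at lon 22°, lat 89°.
Cell spans 2° lon × 1° lat. Centre is SW corner plus half of each.
latitude 89.500, longitude 23.000.

89.500, 23.000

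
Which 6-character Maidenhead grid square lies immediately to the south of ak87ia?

AK86ix

Latitude subsquare a = 0; −1 → -1, wraps to 23 = x, carry into square.
Latitude square 7; −1 → 6.
The longitude characters are unchanged.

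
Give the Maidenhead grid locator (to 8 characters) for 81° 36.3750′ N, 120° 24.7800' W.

Add 180° to longitude and 90° to latitude: 59.58700, 171.60625.
Field: lon ⌊59.58700/20⌋ = 2 → C; lat ⌊171.60625/10⌋ = 17 → R.
Square: lon ⌊19.58700/2⌋ = 9; lat ⌊1.60625/1⌋ = 1.
Subsquare: lon ⌊1.58700/0.0833333⌋ = 19 → t; lat ⌊0.60625/0.0416667⌋ = 14 → o.
Extended square: lon ⌊0.00367/0.00833333⌋ = 0; lat ⌊0.02292/0.00416667⌋ = 5.

CR91to05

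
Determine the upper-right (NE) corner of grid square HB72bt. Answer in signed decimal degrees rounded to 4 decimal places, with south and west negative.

-77.1667, -25.8333

Field H=7, B=1: +7·20° lon, +1·10° lat → SW at lon -40°, lat -80°.
Square 7, 2: +7·2° lon, +2·1° lat → SW at lon -26°, lat -78°.
Subsquare b=1, t=19: +1·0.0833333° lon, +19·0.0416667° lat → SW at lon -25.9167°, lat -77.2083°.
Cell spans 0.0833333° lon × 0.0416667° lat. NE corner is SW corner plus one full cell.
latitude -77.1667, longitude -25.8333.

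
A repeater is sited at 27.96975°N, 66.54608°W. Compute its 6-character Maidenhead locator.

Add 180° to longitude and 90° to latitude: 113.4539, 117.9698.
Field (20°×10°, letters A–R): lon ⌊113.4539/20⌋ = 5 → F; lat ⌊117.9698/10⌋ = 11 → L.
Square (2°×1°, digits 0–9): lon ⌊13.4539/2⌋ = 6; lat ⌊7.9698/1⌋ = 7.
Subsquare (5′×2.5′, letters a–x): lon ⌊1.4539/0.0833333⌋ = 17 → r; lat ⌊0.9698/0.0416667⌋ = 23 → x.

FL67rx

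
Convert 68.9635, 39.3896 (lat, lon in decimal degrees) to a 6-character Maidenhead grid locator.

Add 180° to longitude and 90° to latitude: 219.3896, 158.9635.
Field: lon ⌊219.3896/20⌋ = 10 → K; lat ⌊158.9635/10⌋ = 15 → P.
Square: lon ⌊19.3896/2⌋ = 9; lat ⌊8.9635/1⌋ = 8.
Subsquare: lon ⌊1.3896/0.0833333⌋ = 16 → q; lat ⌊0.9635/0.0416667⌋ = 23 → x.

KP98qx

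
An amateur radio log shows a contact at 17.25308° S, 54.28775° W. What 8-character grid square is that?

Add 180° to longitude and 90° to latitude: 125.71225, 72.74692.
Field (20°×10°, letters A–R): lon ⌊125.71225/20⌋ = 6 → G; lat ⌊72.74692/10⌋ = 7 → H.
Square (2°×1°, digits 0–9): lon ⌊5.71225/2⌋ = 2; lat ⌊2.74692/1⌋ = 2.
Subsquare (5′×2.5′, letters a–x): lon ⌊1.71225/0.0833333⌋ = 20 → u; lat ⌊0.74692/0.0416667⌋ = 17 → r.
Extended square (30″×15″, digits 0–9): lon ⌊0.04558/0.00833333⌋ = 5; lat ⌊0.03859/0.00416667⌋ = 9.

GH22ur59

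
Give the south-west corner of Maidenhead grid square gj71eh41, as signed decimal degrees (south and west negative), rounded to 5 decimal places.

Field G=6, J=9: +6·20° lon, +9·10° lat → SW at lon -60°, lat 0°.
Square 7, 1: +7·2° lon, +1·1° lat → SW at lon -46°, lat 1°.
Subsquare e=4, h=7: +4·0.0833333° lon, +7·0.0416667° lat → SW at lon -45.6667°, lat 1.29167°.
Extended square 4, 1: +4·0.00833333° lon, +1·0.00416667° lat → SW at lon -45.6333°, lat 1.29583°.
latitude 1.29583, longitude -45.63333.

1.29583, -45.63333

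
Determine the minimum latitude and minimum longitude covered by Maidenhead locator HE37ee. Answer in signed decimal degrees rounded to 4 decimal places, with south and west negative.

-42.8333, -33.6667

Field H=7, E=4: +7·20° lon, +4·10° lat → SW at lon -40°, lat -50°.
Square 3, 7: +3·2° lon, +7·1° lat → SW at lon -34°, lat -43°.
Subsquare e=4, e=4: +4·0.0833333° lon, +4·0.0416667° lat → SW at lon -33.6667°, lat -42.8333°.
latitude -42.8333, longitude -33.6667.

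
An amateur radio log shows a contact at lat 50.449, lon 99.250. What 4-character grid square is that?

NO90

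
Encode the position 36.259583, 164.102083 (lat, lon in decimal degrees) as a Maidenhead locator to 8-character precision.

Offset from 180°W / 90°S: lon 344.10208°, lat 126.25958°.
Field: lon ⌊344.10208/20⌋ = 17 → R; lat ⌊126.25958/10⌋ = 12 → M.
Square: lon ⌊4.10208/2⌋ = 2; lat ⌊6.25958/1⌋ = 6.
Subsquare: lon ⌊0.10208/0.0833333⌋ = 1 → b; lat ⌊0.25958/0.0416667⌋ = 6 → g.
Extended square: lon ⌊0.01875/0.00833333⌋ = 2; lat ⌊0.00958/0.00416667⌋ = 2.

RM26bg22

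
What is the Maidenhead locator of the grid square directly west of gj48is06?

Longitude extended square 0; −1 → -1, wraps to 9, carry into subsquare.
Longitude subsquare i = 8; −1 → 7 = h.
The latitude characters are unchanged.

GJ48hs96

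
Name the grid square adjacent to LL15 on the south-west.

LL04

Longitude square 1; −1 → 0.
Latitude square 5; −1 → 4.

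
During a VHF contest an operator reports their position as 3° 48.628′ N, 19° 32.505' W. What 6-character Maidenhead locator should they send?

IJ03ft

Shift to the Maidenhead origin (180°W, 90°S): lon 160.4582, lat 93.8105.
Field: lon ⌊160.4582/20⌋ = 8 → I; lat ⌊93.8105/10⌋ = 9 → J.
Square: lon ⌊0.4582/2⌋ = 0; lat ⌊3.8105/1⌋ = 3.
Subsquare: lon ⌊0.4582/0.0833333⌋ = 5 → f; lat ⌊0.8105/0.0416667⌋ = 19 → t.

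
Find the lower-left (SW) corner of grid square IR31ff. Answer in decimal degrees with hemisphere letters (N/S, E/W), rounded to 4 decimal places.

81.2083° N, 13.5833° W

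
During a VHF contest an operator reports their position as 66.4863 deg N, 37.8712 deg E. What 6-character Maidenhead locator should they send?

KP86wl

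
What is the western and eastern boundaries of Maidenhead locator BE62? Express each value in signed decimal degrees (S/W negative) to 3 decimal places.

-148.000, -146.000

Field B=1, E=4: +1·20° lon, +4·10° lat → SW at lon -160°, lat -50°.
Square 6, 2: +6·2° lon, +2·1° lat → SW at lon -148°, lat -48°.
Cell spans 2° lon × 1° lat.
west -148.000, east -146.000.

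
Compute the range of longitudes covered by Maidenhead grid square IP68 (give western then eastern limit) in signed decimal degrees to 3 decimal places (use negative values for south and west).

Field I=8, P=15: +8·20° lon, +15·10° lat → SW at lon -20°, lat 60°.
Square 6, 8: +6·2° lon, +8·1° lat → SW at lon -8°, lat 68°.
Cell spans 2° lon × 1° lat.
west -8.000, east -6.000.

-8.000, -6.000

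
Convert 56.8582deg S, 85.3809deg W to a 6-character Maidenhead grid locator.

ED73hd

Offset from 180°W / 90°S: lon 94.6191°, lat 33.1418°.
Field: 94.6191/20 → 4 → E, 33.1418/10 → 3 → D; chars ED.
Square: 14.6191/2 → 7, 3.1418/1 → 3; chars 73.
Subsquare: 0.6191/0.0833333 → 7 → h, 0.1418/0.0416667 → 3 → d; chars hd.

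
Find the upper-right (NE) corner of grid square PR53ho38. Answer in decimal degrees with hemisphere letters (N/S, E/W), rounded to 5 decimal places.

83.62083° N, 130.61667° E

Field P=15, R=17: +15·20° lon, +17·10° lat → SW at lon 120°, lat 80°.
Square 5, 3: +5·2° lon, +3·1° lat → SW at lon 130°, lat 83°.
Subsquare h=7, o=14: +7·0.0833333° lon, +14·0.0416667° lat → SW at lon 130.583°, lat 83.5833°.
Extended square 3, 8: +3·0.00833333° lon, +8·0.00416667° lat → SW at lon 130.608°, lat 83.6167°.
Cell spans 0.00833333° lon × 0.00416667° lat. NE corner is SW corner plus one full cell.
latitude 83.62083° N, longitude 130.61667° E.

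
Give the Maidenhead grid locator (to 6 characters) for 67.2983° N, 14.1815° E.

Shift to the Maidenhead origin (180°W, 90°S): lon 194.1815, lat 157.2983.
Field: 194.1815/20 → 9 → J, 157.2983/10 → 15 → P; chars JP.
Square: 14.1815/2 → 7, 7.2983/1 → 7; chars 77.
Subsquare: 0.1815/0.0833333 → 2 → c, 0.2983/0.0416667 → 7 → h; chars ch.

JP77ch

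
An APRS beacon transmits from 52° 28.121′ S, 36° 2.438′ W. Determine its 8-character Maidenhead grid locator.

Shift to the Maidenhead origin (180°W, 90°S): lon 143.95937, lat 37.53132.
Field (20°×10°, letters A–R): lon ⌊143.95937/20⌋ = 7 → H; lat ⌊37.53132/10⌋ = 3 → D.
Square (2°×1°, digits 0–9): lon ⌊3.95937/2⌋ = 1; lat ⌊7.53132/1⌋ = 7.
Subsquare (5′×2.5′, letters a–x): lon ⌊1.95937/0.0833333⌋ = 23 → x; lat ⌊0.53132/0.0416667⌋ = 12 → m.
Extended square (30″×15″, digits 0–9): lon ⌊0.04270/0.00833333⌋ = 5; lat ⌊0.03132/0.00416667⌋ = 7.

HD17xm57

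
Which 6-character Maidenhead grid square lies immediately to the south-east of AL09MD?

Longitude subsquare m = 12; +1 → 13 = n.
Latitude subsquare d = 3; −1 → 2 = c.

AL09nc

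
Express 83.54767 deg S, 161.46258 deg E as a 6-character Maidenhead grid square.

RA06rk

Shift to the Maidenhead origin (180°W, 90°S): lon 341.4626, lat 6.4523.
Field (20°×10°, letters A–R): lon ⌊341.4626/20⌋ = 17 → R; lat ⌊6.4523/10⌋ = 0 → A.
Square (2°×1°, digits 0–9): lon ⌊1.4626/2⌋ = 0; lat ⌊6.4523/1⌋ = 6.
Subsquare (5′×2.5′, letters a–x): lon ⌊1.4626/0.0833333⌋ = 17 → r; lat ⌊0.4523/0.0416667⌋ = 10 → k.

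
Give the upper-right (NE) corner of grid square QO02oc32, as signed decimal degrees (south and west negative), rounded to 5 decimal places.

Field Q=16, O=14: +16·20° lon, +14·10° lat → SW at lon 140°, lat 50°.
Square 0, 2: +0·2° lon, +2·1° lat → SW at lon 140°, lat 52°.
Subsquare o=14, c=2: +14·0.0833333° lon, +2·0.0416667° lat → SW at lon 141.167°, lat 52.0833°.
Extended square 3, 2: +3·0.00833333° lon, +2·0.00416667° lat → SW at lon 141.192°, lat 52.0917°.
Cell spans 0.00833333° lon × 0.00416667° lat. NE corner is SW corner plus one full cell.
latitude 52.09583, longitude 141.20000.

52.09583, 141.20000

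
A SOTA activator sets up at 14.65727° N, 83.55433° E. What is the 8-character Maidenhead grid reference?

NK14sp67

Add 180° to longitude and 90° to latitude: 263.55433, 104.65727.
Field: 263.55433/20 → 13 → N, 104.65727/10 → 10 → K; chars NK.
Square: 3.55433/2 → 1, 4.65727/1 → 4; chars 14.
Subsquare: 1.55433/0.0833333 → 18 → s, 0.65727/0.0416667 → 15 → p; chars sp.
Extended square: 0.05433/0.00833333 → 6, 0.03227/0.00416667 → 7; chars 67.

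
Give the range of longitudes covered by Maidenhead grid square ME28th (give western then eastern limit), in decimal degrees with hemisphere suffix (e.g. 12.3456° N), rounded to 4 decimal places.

Field M=12, E=4: +12·20° lon, +4·10° lat → SW at lon 60°, lat -50°.
Square 2, 8: +2·2° lon, +8·1° lat → SW at lon 64°, lat -42°.
Subsquare t=19, h=7: +19·0.0833333° lon, +7·0.0416667° lat → SW at lon 65.5833°, lat -41.7083°.
Cell spans 0.0833333° lon × 0.0416667° lat.
west 65.5833° E, east 65.6667° E.

65.5833° E, 65.6667° E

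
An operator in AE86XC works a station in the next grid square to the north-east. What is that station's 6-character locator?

AE96ad

Longitude subsquare x = 23; +1 → 24, wraps to 0 = a, carry into square.
Longitude square 8; +1 → 9.
Latitude subsquare c = 2; +1 → 3 = d.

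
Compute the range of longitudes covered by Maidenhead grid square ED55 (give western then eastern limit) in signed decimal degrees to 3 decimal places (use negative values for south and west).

-90.000, -88.000

Field E=4, D=3: +4·20° lon, +3·10° lat → SW at lon -100°, lat -60°.
Square 5, 5: +5·2° lon, +5·1° lat → SW at lon -90°, lat -55°.
Cell spans 2° lon × 1° lat.
west -90.000, east -88.000.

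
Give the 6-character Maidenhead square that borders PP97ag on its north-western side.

Longitude subsquare a = 0; −1 → -1, wraps to 23 = x, carry into square.
Longitude square 9; −1 → 8.
Latitude subsquare g = 6; +1 → 7 = h.

PP87xh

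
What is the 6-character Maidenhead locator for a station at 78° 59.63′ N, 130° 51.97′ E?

PQ58kx

Shift to the Maidenhead origin (180°W, 90°S): lon 310.8662, lat 168.9938.
Field: 310.8662/20 → 15 → P, 168.9938/10 → 16 → Q; chars PQ.
Square: 10.8662/2 → 5, 8.9938/1 → 8; chars 58.
Subsquare: 0.8662/0.0833333 → 10 → k, 0.9938/0.0416667 → 23 → x; chars kx.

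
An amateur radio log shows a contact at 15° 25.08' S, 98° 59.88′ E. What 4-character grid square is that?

NH94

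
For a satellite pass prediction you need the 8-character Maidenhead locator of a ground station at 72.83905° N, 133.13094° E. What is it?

Add 180° to longitude and 90° to latitude: 313.13094, 162.83905.
Field (20°×10°, letters A–R): lon ⌊313.13094/20⌋ = 15 → P; lat ⌊162.83905/10⌋ = 16 → Q.
Square (2°×1°, digits 0–9): lon ⌊13.13094/2⌋ = 6; lat ⌊2.83905/1⌋ = 2.
Subsquare (5′×2.5′, letters a–x): lon ⌊1.13094/0.0833333⌋ = 13 → n; lat ⌊0.83905/0.0416667⌋ = 20 → u.
Extended square (30″×15″, digits 0–9): lon ⌊0.04761/0.00833333⌋ = 5; lat ⌊0.00572/0.00416667⌋ = 1.

PQ62nu51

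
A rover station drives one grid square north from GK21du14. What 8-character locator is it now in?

Latitude extended square 4; +1 → 5.
The longitude characters are unchanged.

GK21du15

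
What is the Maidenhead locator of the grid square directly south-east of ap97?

BP06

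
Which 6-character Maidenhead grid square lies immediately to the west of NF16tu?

NF16su

Longitude subsquare t = 19; −1 → 18 = s.
The latitude characters are unchanged.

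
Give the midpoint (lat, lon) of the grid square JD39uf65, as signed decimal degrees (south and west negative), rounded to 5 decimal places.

-50.76875, 7.72083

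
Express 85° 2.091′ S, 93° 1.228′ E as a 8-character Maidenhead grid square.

Shift to the Maidenhead origin (180°W, 90°S): lon 273.02047, lat 4.96515.
Field (20°×10°, letters A–R): 273.02047/20 → 13 → N, 4.96515/10 → 0 → A; chars NA.
Square (2°×1°, digits 0–9): 13.02047/2 → 6, 4.96515/1 → 4; chars 64.
Subsquare (5′×2.5′, letters a–x): 1.02047/0.0833333 → 12 → m, 0.96515/0.0416667 → 23 → x; chars mx.
Extended square (30″×15″, digits 0–9): 0.02047/0.00833333 → 2, 0.00682/0.00416667 → 1; chars 21.

NA64mx21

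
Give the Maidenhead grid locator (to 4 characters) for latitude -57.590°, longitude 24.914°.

Add 180° to longitude and 90° to latitude: 204.91, 32.41.
Field: lon ⌊204.91/20⌋ = 10 → K; lat ⌊32.41/10⌋ = 3 → D.
Square: lon ⌊4.91/2⌋ = 2; lat ⌊2.41/1⌋ = 2.

KD22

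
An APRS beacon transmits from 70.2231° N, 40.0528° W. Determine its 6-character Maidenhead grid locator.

Offset from 180°W / 90°S: lon 139.9472°, lat 160.2231°.
Field: lon ⌊139.9472/20⌋ = 6 → G; lat ⌊160.2231/10⌋ = 16 → Q.
Square: lon ⌊19.9472/2⌋ = 9; lat ⌊0.2231/1⌋ = 0.
Subsquare: lon ⌊1.9472/0.0833333⌋ = 23 → x; lat ⌊0.2231/0.0416667⌋ = 5 → f.

GQ90xf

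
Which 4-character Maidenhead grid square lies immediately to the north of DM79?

Latitude square 9; +1 → 10, wraps to 0, carry into field.
Latitude field M = 12; +1 → 13 = N.
The longitude characters are unchanged.

DN70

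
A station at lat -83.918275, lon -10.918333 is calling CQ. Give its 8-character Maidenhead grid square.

IA46mb99

Shift to the Maidenhead origin (180°W, 90°S): lon 169.08167, lat 6.08173.
Field: lon ⌊169.08167/20⌋ = 8 → I; lat ⌊6.08173/10⌋ = 0 → A.
Square: lon ⌊9.08167/2⌋ = 4; lat ⌊6.08173/1⌋ = 6.
Subsquare: lon ⌊1.08167/0.0833333⌋ = 12 → m; lat ⌊0.08173/0.0416667⌋ = 1 → b.
Extended square: lon ⌊0.08167/0.00833333⌋ = 9; lat ⌊0.04006/0.00416667⌋ = 9.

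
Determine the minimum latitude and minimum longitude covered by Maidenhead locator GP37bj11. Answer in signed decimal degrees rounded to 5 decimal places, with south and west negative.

67.37917, -53.90833

Field G=6, P=15: +6·20° lon, +15·10° lat → SW at lon -60°, lat 60°.
Square 3, 7: +3·2° lon, +7·1° lat → SW at lon -54°, lat 67°.
Subsquare b=1, j=9: +1·0.0833333° lon, +9·0.0416667° lat → SW at lon -53.9167°, lat 67.375°.
Extended square 1, 1: +1·0.00833333° lon, +1·0.00416667° lat → SW at lon -53.9083°, lat 67.3792°.
latitude 67.37917, longitude -53.90833.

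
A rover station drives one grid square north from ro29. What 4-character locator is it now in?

Latitude square 9; +1 → 10, wraps to 0, carry into field.
Latitude field O = 14; +1 → 15 = P.
The longitude characters are unchanged.

RP20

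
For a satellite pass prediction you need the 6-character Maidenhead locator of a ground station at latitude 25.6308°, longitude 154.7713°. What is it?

QL75jp

Shift to the Maidenhead origin (180°W, 90°S): lon 334.7713, lat 115.6308.
Field: 334.7713/20 → 16 → Q, 115.6308/10 → 11 → L; chars QL.
Square: 14.7713/2 → 7, 5.6308/1 → 5; chars 75.
Subsquare: 0.7713/0.0833333 → 9 → j, 0.6308/0.0416667 → 15 → p; chars jp.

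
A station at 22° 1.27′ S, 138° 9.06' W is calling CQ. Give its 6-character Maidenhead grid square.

CG07wx

Add 180° to longitude and 90° to latitude: 41.8490, 67.9788.
Field (20°×10°, letters A–R): 41.8490/20 → 2 → C, 67.9788/10 → 6 → G; chars CG.
Square (2°×1°, digits 0–9): 1.8490/2 → 0, 7.9788/1 → 7; chars 07.
Subsquare (5′×2.5′, letters a–x): 1.8490/0.0833333 → 22 → w, 0.9788/0.0416667 → 23 → x; chars wx.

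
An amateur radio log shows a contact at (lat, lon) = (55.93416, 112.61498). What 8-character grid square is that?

OO65hw34

Offset from 180°W / 90°S: lon 292.61498°, lat 145.93416°.
Field: lon ⌊292.61498/20⌋ = 14 → O; lat ⌊145.93416/10⌋ = 14 → O.
Square: lon ⌊12.61498/2⌋ = 6; lat ⌊5.93416/1⌋ = 5.
Subsquare: lon ⌊0.61498/0.0833333⌋ = 7 → h; lat ⌊0.93416/0.0416667⌋ = 22 → w.
Extended square: lon ⌊0.03165/0.00833333⌋ = 3; lat ⌊0.01749/0.00416667⌋ = 4.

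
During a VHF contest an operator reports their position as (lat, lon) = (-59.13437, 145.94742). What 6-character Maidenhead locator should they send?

Shift to the Maidenhead origin (180°W, 90°S): lon 325.9474, lat 30.8656.
Field: 325.9474/20 → 16 → Q, 30.8656/10 → 3 → D; chars QD.
Square: 5.9474/2 → 2, 0.8656/1 → 0; chars 20.
Subsquare: 1.9474/0.0833333 → 23 → x, 0.8656/0.0416667 → 20 → u; chars xu.

QD20xu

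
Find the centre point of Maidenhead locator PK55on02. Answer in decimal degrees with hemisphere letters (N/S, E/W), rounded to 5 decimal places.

Field P=15, K=10: +15·20° lon, +10·10° lat → SW at lon 120°, lat 10°.
Square 5, 5: +5·2° lon, +5·1° lat → SW at lon 130°, lat 15°.
Subsquare o=14, n=13: +14·0.0833333° lon, +13·0.0416667° lat → SW at lon 131.167°, lat 15.5417°.
Extended square 0, 2: +0·0.00833333° lon, +2·0.00416667° lat → SW at lon 131.167°, lat 15.55°.
Cell spans 0.00833333° lon × 0.00416667° lat. Centre is SW corner plus half of each.
latitude 15.55208° N, longitude 131.17083° E.

15.55208° N, 131.17083° E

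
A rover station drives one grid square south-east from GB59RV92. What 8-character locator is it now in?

GB59sv01

Longitude extended square 9; +1 → 10, wraps to 0, carry into subsquare.
Longitude subsquare r = 17; +1 → 18 = s.
Latitude extended square 2; −1 → 1.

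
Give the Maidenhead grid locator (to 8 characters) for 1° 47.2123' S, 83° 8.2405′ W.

Offset from 180°W / 90°S: lon 96.86266°, lat 88.21313°.
Field: lon ⌊96.86266/20⌋ = 4 → E; lat ⌊88.21313/10⌋ = 8 → I.
Square: lon ⌊16.86266/2⌋ = 8; lat ⌊8.21313/1⌋ = 8.
Subsquare: lon ⌊0.86266/0.0833333⌋ = 10 → k; lat ⌊0.21313/0.0416667⌋ = 5 → f.
Extended square: lon ⌊0.02932/0.00833333⌋ = 3; lat ⌊0.00479/0.00416667⌋ = 1.

EI88kf31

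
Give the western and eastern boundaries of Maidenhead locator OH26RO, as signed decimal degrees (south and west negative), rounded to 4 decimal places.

Field O=14, H=7: +14·20° lon, +7·10° lat → SW at lon 100°, lat -20°.
Square 2, 6: +2·2° lon, +6·1° lat → SW at lon 104°, lat -14°.
Subsquare r=17, o=14: +17·0.0833333° lon, +14·0.0416667° lat → SW at lon 105.417°, lat -13.4167°.
Cell spans 0.0833333° lon × 0.0416667° lat.
west 105.4167, east 105.5000.

105.4167, 105.5000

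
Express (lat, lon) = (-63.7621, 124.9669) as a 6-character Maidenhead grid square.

PC26lf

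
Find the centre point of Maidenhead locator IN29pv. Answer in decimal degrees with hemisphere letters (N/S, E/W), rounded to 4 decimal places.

49.8958° N, 14.7083° W

Field I=8, N=13: +8·20° lon, +13·10° lat → SW at lon -20°, lat 40°.
Square 2, 9: +2·2° lon, +9·1° lat → SW at lon -16°, lat 49°.
Subsquare p=15, v=21: +15·0.0833333° lon, +21·0.0416667° lat → SW at lon -14.75°, lat 49.875°.
Cell spans 0.0833333° lon × 0.0416667° lat. Centre is SW corner plus half of each.
latitude 49.8958° N, longitude 14.7083° W.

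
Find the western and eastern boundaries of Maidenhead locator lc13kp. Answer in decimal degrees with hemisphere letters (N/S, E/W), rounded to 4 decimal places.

Field L=11, C=2: +11·20° lon, +2·10° lat → SW at lon 40°, lat -70°.
Square 1, 3: +1·2° lon, +3·1° lat → SW at lon 42°, lat -67°.
Subsquare k=10, p=15: +10·0.0833333° lon, +15·0.0416667° lat → SW at lon 42.8333°, lat -66.375°.
Cell spans 0.0833333° lon × 0.0416667° lat.
west 42.8333° E, east 42.9167° E.

42.8333° E, 42.9167° E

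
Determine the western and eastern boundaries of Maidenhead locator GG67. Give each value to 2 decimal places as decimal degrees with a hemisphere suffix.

Field G=6, G=6: +6·20° lon, +6·10° lat → SW at lon -60°, lat -30°.
Square 6, 7: +6·2° lon, +7·1° lat → SW at lon -48°, lat -23°.
Cell spans 2° lon × 1° lat.
west 48.00° W, east 46.00° W.

48.00° W, 46.00° W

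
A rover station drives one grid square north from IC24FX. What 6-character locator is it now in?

IC25fa

Latitude subsquare x = 23; +1 → 24, wraps to 0 = a, carry into square.
Latitude square 4; +1 → 5.
The longitude characters are unchanged.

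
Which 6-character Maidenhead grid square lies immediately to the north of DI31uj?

Latitude subsquare j = 9; +1 → 10 = k.
The longitude characters are unchanged.

DI31uk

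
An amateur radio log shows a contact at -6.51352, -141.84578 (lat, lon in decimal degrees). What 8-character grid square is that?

BI93bl86

Offset from 180°W / 90°S: lon 38.15422°, lat 83.48648°.
Field: lon ⌊38.15422/20⌋ = 1 → B; lat ⌊83.48648/10⌋ = 8 → I.
Square: lon ⌊18.15422/2⌋ = 9; lat ⌊3.48648/1⌋ = 3.
Subsquare: lon ⌊0.15422/0.0833333⌋ = 1 → b; lat ⌊0.48648/0.0416667⌋ = 11 → l.
Extended square: lon ⌊0.07089/0.00833333⌋ = 8; lat ⌊0.02815/0.00416667⌋ = 6.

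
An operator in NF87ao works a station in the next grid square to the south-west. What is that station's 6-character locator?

NF77xn

Longitude subsquare a = 0; −1 → -1, wraps to 23 = x, carry into square.
Longitude square 8; −1 → 7.
Latitude subsquare o = 14; −1 → 13 = n.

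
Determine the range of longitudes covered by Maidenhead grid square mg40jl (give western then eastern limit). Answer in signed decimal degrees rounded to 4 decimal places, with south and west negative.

Field M=12, G=6: +12·20° lon, +6·10° lat → SW at lon 60°, lat -30°.
Square 4, 0: +4·2° lon, +0·1° lat → SW at lon 68°, lat -30°.
Subsquare j=9, l=11: +9·0.0833333° lon, +11·0.0416667° lat → SW at lon 68.75°, lat -29.5417°.
Cell spans 0.0833333° lon × 0.0416667° lat.
west 68.7500, east 68.8333.

68.7500, 68.8333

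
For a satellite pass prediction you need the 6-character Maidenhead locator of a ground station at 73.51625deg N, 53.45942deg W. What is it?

Shift to the Maidenhead origin (180°W, 90°S): lon 126.5406, lat 163.5163.
Field (20°×10°, letters A–R): lon ⌊126.5406/20⌋ = 6 → G; lat ⌊163.5163/10⌋ = 16 → Q.
Square (2°×1°, digits 0–9): lon ⌊6.5406/2⌋ = 3; lat ⌊3.5163/1⌋ = 3.
Subsquare (5′×2.5′, letters a–x): lon ⌊0.5406/0.0833333⌋ = 6 → g; lat ⌊0.5163/0.0416667⌋ = 12 → m.

GQ33gm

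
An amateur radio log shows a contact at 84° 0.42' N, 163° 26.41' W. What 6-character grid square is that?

AR84ga

Offset from 180°W / 90°S: lon 16.5598°, lat 174.0070°.
Field: 16.5598/20 → 0 → A, 174.0070/10 → 17 → R; chars AR.
Square: 16.5598/2 → 8, 4.0070/1 → 4; chars 84.
Subsquare: 0.5598/0.0833333 → 6 → g, 0.0070/0.0416667 → 0 → a; chars ga.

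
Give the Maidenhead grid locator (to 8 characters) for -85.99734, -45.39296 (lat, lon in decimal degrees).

GA74ha20

Add 180° to longitude and 90° to latitude: 134.60704, 4.00266.
Field: lon ⌊134.60704/20⌋ = 6 → G; lat ⌊4.00266/10⌋ = 0 → A.
Square: lon ⌊14.60704/2⌋ = 7; lat ⌊4.00266/1⌋ = 4.
Subsquare: lon ⌊0.60704/0.0833333⌋ = 7 → h; lat ⌊0.00266/0.0416667⌋ = 0 → a.
Extended square: lon ⌊0.02371/0.00833333⌋ = 2; lat ⌊0.00266/0.00416667⌋ = 0.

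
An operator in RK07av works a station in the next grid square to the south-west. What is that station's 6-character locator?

QK97xu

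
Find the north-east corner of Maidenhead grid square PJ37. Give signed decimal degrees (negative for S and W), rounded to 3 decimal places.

8.000, 128.000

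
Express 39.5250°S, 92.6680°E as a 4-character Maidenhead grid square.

Offset from 180°W / 90°S: lon 272.67°, lat 50.48°.
Field (20°×10°, letters A–R): 272.67/20 → 13 → N, 50.48/10 → 5 → F; chars NF.
Square (2°×1°, digits 0–9): 12.67/2 → 6, 0.48/1 → 0; chars 60.

NF60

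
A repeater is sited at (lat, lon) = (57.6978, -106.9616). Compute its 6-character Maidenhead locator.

DO67mq

Offset from 180°W / 90°S: lon 73.0384°, lat 147.6978°.
Field: lon ⌊73.0384/20⌋ = 3 → D; lat ⌊147.6978/10⌋ = 14 → O.
Square: lon ⌊13.0384/2⌋ = 6; lat ⌊7.6978/1⌋ = 7.
Subsquare: lon ⌊1.0384/0.0833333⌋ = 12 → m; lat ⌊0.6978/0.0416667⌋ = 16 → q.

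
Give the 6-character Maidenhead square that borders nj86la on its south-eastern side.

NJ85mx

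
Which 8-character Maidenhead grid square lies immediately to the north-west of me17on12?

ME17on03

Longitude extended square 1; −1 → 0.
Latitude extended square 2; +1 → 3.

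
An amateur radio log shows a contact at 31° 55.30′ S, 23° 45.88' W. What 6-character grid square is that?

HF88cb

Shift to the Maidenhead origin (180°W, 90°S): lon 156.2353, lat 58.0783.
Field: 156.2353/20 → 7 → H, 58.0783/10 → 5 → F; chars HF.
Square: 16.2353/2 → 8, 8.0783/1 → 8; chars 88.
Subsquare: 0.2353/0.0833333 → 2 → c, 0.0783/0.0416667 → 1 → b; chars cb.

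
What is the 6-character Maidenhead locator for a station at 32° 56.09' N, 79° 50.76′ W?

FM02bw

Add 180° to longitude and 90° to latitude: 100.1540, 122.9348.
Field: lon ⌊100.1540/20⌋ = 5 → F; lat ⌊122.9348/10⌋ = 12 → M.
Square: lon ⌊0.1540/2⌋ = 0; lat ⌊2.9348/1⌋ = 2.
Subsquare: lon ⌊0.1540/0.0833333⌋ = 1 → b; lat ⌊0.9348/0.0416667⌋ = 22 → w.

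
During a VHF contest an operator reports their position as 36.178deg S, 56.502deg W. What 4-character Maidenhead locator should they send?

Offset from 180°W / 90°S: lon 123.50°, lat 53.82°.
Field: 123.50/20 → 6 → G, 53.82/10 → 5 → F; chars GF.
Square: 3.50/2 → 1, 3.82/1 → 3; chars 13.

GF13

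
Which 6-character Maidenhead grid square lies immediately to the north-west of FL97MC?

FL97ld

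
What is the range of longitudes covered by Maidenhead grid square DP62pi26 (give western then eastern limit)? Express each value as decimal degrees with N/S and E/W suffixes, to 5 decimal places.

106.73333° W, 106.72500° W

Field D=3, P=15: +3·20° lon, +15·10° lat → SW at lon -120°, lat 60°.
Square 6, 2: +6·2° lon, +2·1° lat → SW at lon -108°, lat 62°.
Subsquare p=15, i=8: +15·0.0833333° lon, +8·0.0416667° lat → SW at lon -106.75°, lat 62.3333°.
Extended square 2, 6: +2·0.00833333° lon, +6·0.00416667° lat → SW at lon -106.733°, lat 62.3583°.
Cell spans 0.00833333° lon × 0.00416667° lat.
west 106.73333° W, east 106.72500° W.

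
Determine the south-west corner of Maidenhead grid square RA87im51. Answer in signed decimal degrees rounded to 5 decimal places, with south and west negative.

Field R=17, A=0: +17·20° lon, +0·10° lat → SW at lon 160°, lat -90°.
Square 8, 7: +8·2° lon, +7·1° lat → SW at lon 176°, lat -83°.
Subsquare i=8, m=12: +8·0.0833333° lon, +12·0.0416667° lat → SW at lon 176.667°, lat -82.5°.
Extended square 5, 1: +5·0.00833333° lon, +1·0.00416667° lat → SW at lon 176.708°, lat -82.4958°.
latitude -82.49583, longitude 176.70833.

-82.49583, 176.70833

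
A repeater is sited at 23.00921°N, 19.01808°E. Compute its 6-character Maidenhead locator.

JL93ma

Offset from 180°W / 90°S: lon 199.0181°, lat 113.0092°.
Field: lon ⌊199.0181/20⌋ = 9 → J; lat ⌊113.0092/10⌋ = 11 → L.
Square: lon ⌊19.0181/2⌋ = 9; lat ⌊3.0092/1⌋ = 3.
Subsquare: lon ⌊1.0181/0.0833333⌋ = 12 → m; lat ⌊0.0092/0.0416667⌋ = 0 → a.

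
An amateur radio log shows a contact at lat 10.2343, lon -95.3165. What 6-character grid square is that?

Add 180° to longitude and 90° to latitude: 84.6835, 100.2343.
Field: 84.6835/20 → 4 → E, 100.2343/10 → 10 → K; chars EK.
Square: 4.6835/2 → 2, 0.2343/1 → 0; chars 20.
Subsquare: 0.6835/0.0833333 → 8 → i, 0.2343/0.0416667 → 5 → f; chars if.

EK20if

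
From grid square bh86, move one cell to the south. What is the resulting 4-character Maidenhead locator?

BH85

Latitude square 6; −1 → 5.
The longitude characters are unchanged.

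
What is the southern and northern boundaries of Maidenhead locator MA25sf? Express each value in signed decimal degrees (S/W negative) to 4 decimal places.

-84.7917, -84.7500

Field M=12, A=0: +12·20° lon, +0·10° lat → SW at lon 60°, lat -90°.
Square 2, 5: +2·2° lon, +5·1° lat → SW at lon 64°, lat -85°.
Subsquare s=18, f=5: +18·0.0833333° lon, +5·0.0416667° lat → SW at lon 65.5°, lat -84.7917°.
Cell spans 0.0833333° lon × 0.0416667° lat.
south -84.7917, north -84.7500.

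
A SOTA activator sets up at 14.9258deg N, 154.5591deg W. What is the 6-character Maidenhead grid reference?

Offset from 180°W / 90°S: lon 25.4409°, lat 104.9258°.
Field (20°×10°, letters A–R): 25.4409/20 → 1 → B, 104.9258/10 → 10 → K; chars BK.
Square (2°×1°, digits 0–9): 5.4409/2 → 2, 4.9258/1 → 4; chars 24.
Subsquare (5′×2.5′, letters a–x): 1.4409/0.0833333 → 17 → r, 0.9258/0.0416667 → 22 → w; chars rw.

BK24rw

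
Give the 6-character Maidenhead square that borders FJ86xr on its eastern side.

Longitude subsquare x = 23; +1 → 24, wraps to 0 = a, carry into square.
Longitude square 8; +1 → 9.
The latitude characters are unchanged.

FJ96ar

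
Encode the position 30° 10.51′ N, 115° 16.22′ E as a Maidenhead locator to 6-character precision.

OM70pe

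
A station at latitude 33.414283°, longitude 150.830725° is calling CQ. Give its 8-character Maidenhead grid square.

QM53jj99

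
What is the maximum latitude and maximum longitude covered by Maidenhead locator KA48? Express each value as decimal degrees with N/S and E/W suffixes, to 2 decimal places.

81.00° S, 30.00° E

Field K=10, A=0: +10·20° lon, +0·10° lat → SW at lon 20°, lat -90°.
Square 4, 8: +4·2° lon, +8·1° lat → SW at lon 28°, lat -82°.
Cell spans 2° lon × 1° lat. NE corner is SW corner plus one full cell.
latitude 81.00° S, longitude 30.00° E.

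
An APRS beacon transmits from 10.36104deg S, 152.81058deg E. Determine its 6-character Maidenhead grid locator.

QH69jp

Shift to the Maidenhead origin (180°W, 90°S): lon 332.8106, lat 79.6390.
Field: lon ⌊332.8106/20⌋ = 16 → Q; lat ⌊79.6390/10⌋ = 7 → H.
Square: lon ⌊12.8106/2⌋ = 6; lat ⌊9.6390/1⌋ = 9.
Subsquare: lon ⌊0.8106/0.0833333⌋ = 9 → j; lat ⌊0.6390/0.0416667⌋ = 15 → p.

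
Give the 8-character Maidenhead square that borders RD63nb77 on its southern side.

RD63nb76

Latitude extended square 7; −1 → 6.
The longitude characters are unchanged.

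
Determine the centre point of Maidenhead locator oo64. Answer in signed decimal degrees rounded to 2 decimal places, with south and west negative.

54.50, 113.00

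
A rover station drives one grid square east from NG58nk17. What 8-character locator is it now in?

NG58nk27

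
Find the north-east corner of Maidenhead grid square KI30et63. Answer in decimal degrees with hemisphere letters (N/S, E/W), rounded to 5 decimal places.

9.19167° S, 26.39167° E

Field K=10, I=8: +10·20° lon, +8·10° lat → SW at lon 20°, lat -10°.
Square 3, 0: +3·2° lon, +0·1° lat → SW at lon 26°, lat -10°.
Subsquare e=4, t=19: +4·0.0833333° lon, +19·0.0416667° lat → SW at lon 26.3333°, lat -9.20833°.
Extended square 6, 3: +6·0.00833333° lon, +3·0.00416667° lat → SW at lon 26.3833°, lat -9.19583°.
Cell spans 0.00833333° lon × 0.00416667° lat. NE corner is SW corner plus one full cell.
latitude 9.19167° S, longitude 26.39167° E.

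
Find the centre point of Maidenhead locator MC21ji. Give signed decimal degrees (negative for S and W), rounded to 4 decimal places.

-68.6458, 64.7917

Field M=12, C=2: +12·20° lon, +2·10° lat → SW at lon 60°, lat -70°.
Square 2, 1: +2·2° lon, +1·1° lat → SW at lon 64°, lat -69°.
Subsquare j=9, i=8: +9·0.0833333° lon, +8·0.0416667° lat → SW at lon 64.75°, lat -68.6667°.
Cell spans 0.0833333° lon × 0.0416667° lat. Centre is SW corner plus half of each.
latitude -68.6458, longitude 64.7917.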